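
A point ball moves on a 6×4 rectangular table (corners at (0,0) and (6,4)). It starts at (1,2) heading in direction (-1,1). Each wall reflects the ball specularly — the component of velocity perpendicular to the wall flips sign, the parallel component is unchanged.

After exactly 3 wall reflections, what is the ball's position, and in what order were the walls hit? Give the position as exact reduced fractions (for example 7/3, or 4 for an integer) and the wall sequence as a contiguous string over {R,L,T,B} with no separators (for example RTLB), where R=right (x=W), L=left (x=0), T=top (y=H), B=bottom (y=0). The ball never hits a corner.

Final position: (5,0)
Wall sequence: LTB

1. t=1 → L at (0,3); v=(1,1)
2. t=1 → T at (1,4); v=(1,-1)
3. t=4 → B at (5,0); v=(1,1)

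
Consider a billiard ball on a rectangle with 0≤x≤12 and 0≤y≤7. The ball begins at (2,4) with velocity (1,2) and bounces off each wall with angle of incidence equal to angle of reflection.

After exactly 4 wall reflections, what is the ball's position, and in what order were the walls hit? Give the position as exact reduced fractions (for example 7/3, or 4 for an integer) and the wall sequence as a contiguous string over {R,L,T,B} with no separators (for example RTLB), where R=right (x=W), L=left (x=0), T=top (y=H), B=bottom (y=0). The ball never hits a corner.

1. t=3/2 → T at (7/2,7); v=(1,-2)
2. t=7/2 → B at (7,0); v=(1,2)
3. t=7/2 → T at (21/2,7); v=(1,-2)
4. t=3/2 → R at (12,4); v=(-1,-2)

Final position: (12,4)
Wall sequence: TBTR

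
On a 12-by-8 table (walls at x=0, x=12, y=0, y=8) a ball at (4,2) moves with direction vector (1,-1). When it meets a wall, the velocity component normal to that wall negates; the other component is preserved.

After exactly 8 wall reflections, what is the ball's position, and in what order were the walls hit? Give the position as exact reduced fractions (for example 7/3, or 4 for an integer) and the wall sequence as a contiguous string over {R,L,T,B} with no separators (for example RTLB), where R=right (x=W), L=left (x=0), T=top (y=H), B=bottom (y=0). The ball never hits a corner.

1. t=2 → B at (6,0); v=(1,1)
2. t=6 → R at (12,6); v=(-1,1)
3. t=2 → T at (10,8); v=(-1,-1)
4. t=8 → B at (2,0); v=(-1,1)
5. t=2 → L at (0,2); v=(1,1)
6. t=6 → T at (6,8); v=(1,-1)
7. t=6 → R at (12,2); v=(-1,-1)
8. t=2 → B at (10,0); v=(-1,1)

Final position: (10,0)
Wall sequence: BRTBLTRB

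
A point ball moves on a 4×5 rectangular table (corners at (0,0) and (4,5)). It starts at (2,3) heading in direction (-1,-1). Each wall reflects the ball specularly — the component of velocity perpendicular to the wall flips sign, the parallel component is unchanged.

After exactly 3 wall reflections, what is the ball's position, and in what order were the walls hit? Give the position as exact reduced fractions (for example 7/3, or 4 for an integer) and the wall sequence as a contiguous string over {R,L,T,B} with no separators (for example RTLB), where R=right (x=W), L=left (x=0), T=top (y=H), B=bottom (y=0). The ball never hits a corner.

1. t=2 → L at (0,1); v=(1,-1)
2. t=1 → B at (1,0); v=(1,1)
3. t=3 → R at (4,3); v=(-1,1)

Final position: (4,3)
Wall sequence: LBR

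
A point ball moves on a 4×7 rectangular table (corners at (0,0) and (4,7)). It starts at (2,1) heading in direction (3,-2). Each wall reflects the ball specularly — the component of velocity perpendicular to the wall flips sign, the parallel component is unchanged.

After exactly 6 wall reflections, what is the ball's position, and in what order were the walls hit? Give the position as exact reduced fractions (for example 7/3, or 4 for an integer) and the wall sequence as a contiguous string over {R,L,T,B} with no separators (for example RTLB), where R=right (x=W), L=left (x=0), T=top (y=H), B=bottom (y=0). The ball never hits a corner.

1. t=1/2 → B at (7/2,0); v=(3,2)
2. t=1/6 → R at (4,1/3); v=(-3,2)
3. t=4/3 → L at (0,3); v=(3,2)
4. t=4/3 → R at (4,17/3); v=(-3,2)
5. t=2/3 → T at (2,7); v=(-3,-2)
6. t=2/3 → L at (0,17/3); v=(3,-2)

Final position: (0,17/3)
Wall sequence: BRLRTL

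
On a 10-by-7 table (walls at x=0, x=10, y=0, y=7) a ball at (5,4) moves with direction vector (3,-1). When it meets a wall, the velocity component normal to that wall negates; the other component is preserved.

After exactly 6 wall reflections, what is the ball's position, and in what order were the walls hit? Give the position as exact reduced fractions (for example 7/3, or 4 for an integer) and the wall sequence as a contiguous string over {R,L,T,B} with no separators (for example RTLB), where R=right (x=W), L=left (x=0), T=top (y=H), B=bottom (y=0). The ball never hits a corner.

Final position: (0,19/3)
Wall sequence: RBLRTL

1. t=5/3 → R at (10,7/3); v=(-3,-1)
2. t=7/3 → B at (3,0); v=(-3,1)
3. t=1 → L at (0,1); v=(3,1)
4. t=10/3 → R at (10,13/3); v=(-3,1)
5. t=8/3 → T at (2,7); v=(-3,-1)
6. t=2/3 → L at (0,19/3); v=(3,-1)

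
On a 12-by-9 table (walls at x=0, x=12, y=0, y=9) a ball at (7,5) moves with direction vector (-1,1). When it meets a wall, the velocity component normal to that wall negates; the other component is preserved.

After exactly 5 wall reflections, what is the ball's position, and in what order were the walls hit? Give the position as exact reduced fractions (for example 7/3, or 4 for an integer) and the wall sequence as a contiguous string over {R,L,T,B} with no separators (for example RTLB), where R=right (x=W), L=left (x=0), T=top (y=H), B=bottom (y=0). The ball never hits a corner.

1. t=4 → T at (3,9); v=(-1,-1)
2. t=3 → L at (0,6); v=(1,-1)
3. t=6 → B at (6,0); v=(1,1)
4. t=6 → R at (12,6); v=(-1,1)
5. t=3 → T at (9,9); v=(-1,-1)

Final position: (9,9)
Wall sequence: TLBRT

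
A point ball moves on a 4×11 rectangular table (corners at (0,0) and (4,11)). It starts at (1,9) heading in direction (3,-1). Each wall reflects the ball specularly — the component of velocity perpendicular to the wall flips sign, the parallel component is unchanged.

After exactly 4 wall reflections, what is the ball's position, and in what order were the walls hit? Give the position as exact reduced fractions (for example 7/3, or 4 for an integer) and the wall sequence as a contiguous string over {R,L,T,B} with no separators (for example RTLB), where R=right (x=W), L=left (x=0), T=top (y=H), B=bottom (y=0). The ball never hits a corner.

1. t=1 → R at (4,8); v=(-3,-1)
2. t=4/3 → L at (0,20/3); v=(3,-1)
3. t=4/3 → R at (4,16/3); v=(-3,-1)
4. t=4/3 → L at (0,4); v=(3,-1)

Final position: (0,4)
Wall sequence: RLRL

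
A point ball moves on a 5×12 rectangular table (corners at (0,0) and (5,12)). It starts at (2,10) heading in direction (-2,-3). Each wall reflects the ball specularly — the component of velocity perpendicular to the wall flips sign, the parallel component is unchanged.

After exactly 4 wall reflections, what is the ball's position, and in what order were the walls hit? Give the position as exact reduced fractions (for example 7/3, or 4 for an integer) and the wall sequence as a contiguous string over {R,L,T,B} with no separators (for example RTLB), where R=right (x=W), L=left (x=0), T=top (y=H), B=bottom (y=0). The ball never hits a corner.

1. t=1 → L at (0,7); v=(2,-3)
2. t=7/3 → B at (14/3,0); v=(2,3)
3. t=1/6 → R at (5,1/2); v=(-2,3)
4. t=5/2 → L at (0,8); v=(2,3)

Final position: (0,8)
Wall sequence: LBRL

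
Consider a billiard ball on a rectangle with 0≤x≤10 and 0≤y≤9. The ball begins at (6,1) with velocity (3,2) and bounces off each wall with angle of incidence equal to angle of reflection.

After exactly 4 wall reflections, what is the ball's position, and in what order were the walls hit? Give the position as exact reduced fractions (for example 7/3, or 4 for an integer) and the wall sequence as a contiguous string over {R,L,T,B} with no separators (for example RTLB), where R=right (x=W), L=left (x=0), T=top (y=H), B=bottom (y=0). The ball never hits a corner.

1. t=4/3 → R at (10,11/3); v=(-3,2)
2. t=8/3 → T at (2,9); v=(-3,-2)
3. t=2/3 → L at (0,23/3); v=(3,-2)
4. t=10/3 → R at (10,1); v=(-3,-2)

Final position: (10,1)
Wall sequence: RTLR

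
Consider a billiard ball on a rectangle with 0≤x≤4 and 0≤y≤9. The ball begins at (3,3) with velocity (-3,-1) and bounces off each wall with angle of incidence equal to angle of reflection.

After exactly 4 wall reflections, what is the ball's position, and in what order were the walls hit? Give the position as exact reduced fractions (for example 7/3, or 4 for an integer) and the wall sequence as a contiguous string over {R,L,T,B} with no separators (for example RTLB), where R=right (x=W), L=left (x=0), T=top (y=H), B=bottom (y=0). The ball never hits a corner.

1. t=1 → L at (0,2); v=(3,-1)
2. t=4/3 → R at (4,2/3); v=(-3,-1)
3. t=2/3 → B at (2,0); v=(-3,1)
4. t=2/3 → L at (0,2/3); v=(3,1)

Final position: (0,2/3)
Wall sequence: LRBL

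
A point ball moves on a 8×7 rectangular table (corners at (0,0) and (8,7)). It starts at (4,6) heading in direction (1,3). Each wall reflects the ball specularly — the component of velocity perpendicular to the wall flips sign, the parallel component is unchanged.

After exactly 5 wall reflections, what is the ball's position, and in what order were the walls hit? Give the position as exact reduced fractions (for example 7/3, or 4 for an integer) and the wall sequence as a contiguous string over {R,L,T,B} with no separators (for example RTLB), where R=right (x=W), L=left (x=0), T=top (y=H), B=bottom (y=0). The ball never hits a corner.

Final position: (14/3,0)
Wall sequence: TBRTB

1. t=1/3 → T at (13/3,7); v=(1,-3)
2. t=7/3 → B at (20/3,0); v=(1,3)
3. t=4/3 → R at (8,4); v=(-1,3)
4. t=1 → T at (7,7); v=(-1,-3)
5. t=7/3 → B at (14/3,0); v=(-1,3)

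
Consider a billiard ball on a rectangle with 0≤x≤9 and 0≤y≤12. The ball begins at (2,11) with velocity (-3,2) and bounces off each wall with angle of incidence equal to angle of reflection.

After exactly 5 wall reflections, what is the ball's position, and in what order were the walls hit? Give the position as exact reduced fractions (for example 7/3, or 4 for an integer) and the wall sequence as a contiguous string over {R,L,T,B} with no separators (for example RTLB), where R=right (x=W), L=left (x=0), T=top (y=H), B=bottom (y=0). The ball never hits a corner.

1. t=1/2 → T at (1/2,12); v=(-3,-2)
2. t=1/6 → L at (0,35/3); v=(3,-2)
3. t=3 → R at (9,17/3); v=(-3,-2)
4. t=17/6 → B at (1/2,0); v=(-3,2)
5. t=1/6 → L at (0,1/3); v=(3,2)

Final position: (0,1/3)
Wall sequence: TLRBL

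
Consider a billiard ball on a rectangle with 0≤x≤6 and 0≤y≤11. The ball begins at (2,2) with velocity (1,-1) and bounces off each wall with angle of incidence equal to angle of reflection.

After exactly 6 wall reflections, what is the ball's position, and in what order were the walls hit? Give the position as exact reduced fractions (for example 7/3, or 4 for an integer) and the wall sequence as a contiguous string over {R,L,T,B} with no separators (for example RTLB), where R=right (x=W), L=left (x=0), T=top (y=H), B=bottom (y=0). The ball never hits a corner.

1. t=2 → B at (4,0); v=(1,1)
2. t=2 → R at (6,2); v=(-1,1)
3. t=6 → L at (0,8); v=(1,1)
4. t=3 → T at (3,11); v=(1,-1)
5. t=3 → R at (6,8); v=(-1,-1)
6. t=6 → L at (0,2); v=(1,-1)

Final position: (0,2)
Wall sequence: BRLTRL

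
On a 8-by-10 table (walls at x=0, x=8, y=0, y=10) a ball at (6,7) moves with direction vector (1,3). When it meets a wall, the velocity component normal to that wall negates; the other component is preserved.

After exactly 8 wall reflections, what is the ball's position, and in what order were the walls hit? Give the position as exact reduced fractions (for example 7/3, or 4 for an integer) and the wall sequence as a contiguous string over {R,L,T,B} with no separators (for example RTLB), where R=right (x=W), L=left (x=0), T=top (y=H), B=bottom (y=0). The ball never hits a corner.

Final position: (23/3,0)
Wall sequence: TRBTLBTB

1. t=1 → T at (7,10); v=(1,-3)
2. t=1 → R at (8,7); v=(-1,-3)
3. t=7/3 → B at (17/3,0); v=(-1,3)
4. t=10/3 → T at (7/3,10); v=(-1,-3)
5. t=7/3 → L at (0,3); v=(1,-3)
6. t=1 → B at (1,0); v=(1,3)
7. t=10/3 → T at (13/3,10); v=(1,-3)
8. t=10/3 → B at (23/3,0); v=(1,3)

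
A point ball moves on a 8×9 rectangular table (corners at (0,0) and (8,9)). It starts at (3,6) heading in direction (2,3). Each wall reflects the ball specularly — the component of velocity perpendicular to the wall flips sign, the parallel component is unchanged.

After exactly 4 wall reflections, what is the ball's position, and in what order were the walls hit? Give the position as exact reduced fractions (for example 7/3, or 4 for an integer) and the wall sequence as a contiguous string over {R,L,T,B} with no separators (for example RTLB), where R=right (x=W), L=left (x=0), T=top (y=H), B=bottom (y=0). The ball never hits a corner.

1. t=1 → T at (5,9); v=(2,-3)
2. t=3/2 → R at (8,9/2); v=(-2,-3)
3. t=3/2 → B at (5,0); v=(-2,3)
4. t=5/2 → L at (0,15/2); v=(2,3)

Final position: (0,15/2)
Wall sequence: TRBL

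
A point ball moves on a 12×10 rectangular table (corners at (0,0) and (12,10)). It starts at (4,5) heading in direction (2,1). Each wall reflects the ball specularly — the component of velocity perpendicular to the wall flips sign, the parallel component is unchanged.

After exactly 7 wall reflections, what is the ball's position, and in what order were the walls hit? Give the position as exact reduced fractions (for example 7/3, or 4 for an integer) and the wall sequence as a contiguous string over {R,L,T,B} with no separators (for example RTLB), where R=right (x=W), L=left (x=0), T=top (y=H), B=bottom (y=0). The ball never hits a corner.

1. t=4 → R at (12,9); v=(-2,1)
2. t=1 → T at (10,10); v=(-2,-1)
3. t=5 → L at (0,5); v=(2,-1)
4. t=5 → B at (10,0); v=(2,1)
5. t=1 → R at (12,1); v=(-2,1)
6. t=6 → L at (0,7); v=(2,1)
7. t=3 → T at (6,10); v=(2,-1)

Final position: (6,10)
Wall sequence: RTLBRLT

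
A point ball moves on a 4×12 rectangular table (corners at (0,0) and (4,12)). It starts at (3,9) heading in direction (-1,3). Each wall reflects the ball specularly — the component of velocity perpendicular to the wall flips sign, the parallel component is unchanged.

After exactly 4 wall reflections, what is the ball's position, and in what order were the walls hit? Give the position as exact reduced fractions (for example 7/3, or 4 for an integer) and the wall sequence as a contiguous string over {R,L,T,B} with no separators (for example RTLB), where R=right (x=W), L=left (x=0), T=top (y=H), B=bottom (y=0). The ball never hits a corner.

Final position: (4,6)
Wall sequence: TLBR

1. t=1 → T at (2,12); v=(-1,-3)
2. t=2 → L at (0,6); v=(1,-3)
3. t=2 → B at (2,0); v=(1,3)
4. t=2 → R at (4,6); v=(-1,3)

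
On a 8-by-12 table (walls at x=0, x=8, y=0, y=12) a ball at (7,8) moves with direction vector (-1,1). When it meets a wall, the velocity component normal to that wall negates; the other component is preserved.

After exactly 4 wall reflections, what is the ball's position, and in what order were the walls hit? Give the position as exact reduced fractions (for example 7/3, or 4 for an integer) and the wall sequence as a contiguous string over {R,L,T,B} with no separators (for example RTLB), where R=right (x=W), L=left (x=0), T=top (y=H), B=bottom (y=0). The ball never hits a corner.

1. t=4 → T at (3,12); v=(-1,-1)
2. t=3 → L at (0,9); v=(1,-1)
3. t=8 → R at (8,1); v=(-1,-1)
4. t=1 → B at (7,0); v=(-1,1)

Final position: (7,0)
Wall sequence: TLRB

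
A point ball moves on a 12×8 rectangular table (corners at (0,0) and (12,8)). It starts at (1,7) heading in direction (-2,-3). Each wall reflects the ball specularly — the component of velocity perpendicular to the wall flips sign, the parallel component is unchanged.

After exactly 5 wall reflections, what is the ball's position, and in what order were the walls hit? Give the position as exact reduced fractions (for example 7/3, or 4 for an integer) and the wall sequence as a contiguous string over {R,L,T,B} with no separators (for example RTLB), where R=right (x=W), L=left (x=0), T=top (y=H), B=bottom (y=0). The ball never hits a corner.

Final position: (29/3,0)
Wall sequence: LBTRB

1. t=1/2 → L at (0,11/2); v=(2,-3)
2. t=11/6 → B at (11/3,0); v=(2,3)
3. t=8/3 → T at (9,8); v=(2,-3)
4. t=3/2 → R at (12,7/2); v=(-2,-3)
5. t=7/6 → B at (29/3,0); v=(-2,3)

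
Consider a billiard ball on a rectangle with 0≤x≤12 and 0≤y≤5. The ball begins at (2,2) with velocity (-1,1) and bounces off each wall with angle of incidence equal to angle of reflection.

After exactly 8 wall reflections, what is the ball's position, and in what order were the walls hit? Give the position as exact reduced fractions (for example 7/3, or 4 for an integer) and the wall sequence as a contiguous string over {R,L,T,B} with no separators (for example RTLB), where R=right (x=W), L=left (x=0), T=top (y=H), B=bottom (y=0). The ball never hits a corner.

1. t=2 → L at (0,4); v=(1,1)
2. t=1 → T at (1,5); v=(1,-1)
3. t=5 → B at (6,0); v=(1,1)
4. t=5 → T at (11,5); v=(1,-1)
5. t=1 → R at (12,4); v=(-1,-1)
6. t=4 → B at (8,0); v=(-1,1)
7. t=5 → T at (3,5); v=(-1,-1)
8. t=3 → L at (0,2); v=(1,-1)

Final position: (0,2)
Wall sequence: LTBTRBTL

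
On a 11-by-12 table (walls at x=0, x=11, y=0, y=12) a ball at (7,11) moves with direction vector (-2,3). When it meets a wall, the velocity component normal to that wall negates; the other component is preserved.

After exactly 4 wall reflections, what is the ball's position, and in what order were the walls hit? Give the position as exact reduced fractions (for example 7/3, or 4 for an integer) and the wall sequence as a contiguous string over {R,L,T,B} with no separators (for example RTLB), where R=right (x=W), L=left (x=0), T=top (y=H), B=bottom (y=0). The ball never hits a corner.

1. t=1/3 → T at (19/3,12); v=(-2,-3)
2. t=19/6 → L at (0,5/2); v=(2,-3)
3. t=5/6 → B at (5/3,0); v=(2,3)
4. t=4 → T at (29/3,12); v=(2,-3)

Final position: (29/3,12)
Wall sequence: TLBT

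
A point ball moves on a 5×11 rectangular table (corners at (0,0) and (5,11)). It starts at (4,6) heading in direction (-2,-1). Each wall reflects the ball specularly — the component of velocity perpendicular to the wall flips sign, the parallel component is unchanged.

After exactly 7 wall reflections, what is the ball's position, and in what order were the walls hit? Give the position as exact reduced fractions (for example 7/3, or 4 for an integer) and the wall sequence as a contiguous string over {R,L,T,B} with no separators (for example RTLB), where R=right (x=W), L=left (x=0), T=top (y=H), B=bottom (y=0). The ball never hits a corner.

1. t=2 → L at (0,4); v=(2,-1)
2. t=5/2 → R at (5,3/2); v=(-2,-1)
3. t=3/2 → B at (2,0); v=(-2,1)
4. t=1 → L at (0,1); v=(2,1)
5. t=5/2 → R at (5,7/2); v=(-2,1)
6. t=5/2 → L at (0,6); v=(2,1)
7. t=5/2 → R at (5,17/2); v=(-2,1)

Final position: (5,17/2)
Wall sequence: LRBLRLR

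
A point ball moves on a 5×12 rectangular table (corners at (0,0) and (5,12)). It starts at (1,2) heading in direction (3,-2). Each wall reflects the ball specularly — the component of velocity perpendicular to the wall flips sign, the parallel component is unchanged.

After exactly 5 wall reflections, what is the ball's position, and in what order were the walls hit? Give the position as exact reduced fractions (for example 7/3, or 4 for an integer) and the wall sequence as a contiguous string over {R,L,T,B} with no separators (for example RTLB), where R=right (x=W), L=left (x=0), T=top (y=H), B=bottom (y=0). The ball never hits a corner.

1. t=1 → B at (4,0); v=(3,2)
2. t=1/3 → R at (5,2/3); v=(-3,2)
3. t=5/3 → L at (0,4); v=(3,2)
4. t=5/3 → R at (5,22/3); v=(-3,2)
5. t=5/3 → L at (0,32/3); v=(3,2)

Final position: (0,32/3)
Wall sequence: BRLRL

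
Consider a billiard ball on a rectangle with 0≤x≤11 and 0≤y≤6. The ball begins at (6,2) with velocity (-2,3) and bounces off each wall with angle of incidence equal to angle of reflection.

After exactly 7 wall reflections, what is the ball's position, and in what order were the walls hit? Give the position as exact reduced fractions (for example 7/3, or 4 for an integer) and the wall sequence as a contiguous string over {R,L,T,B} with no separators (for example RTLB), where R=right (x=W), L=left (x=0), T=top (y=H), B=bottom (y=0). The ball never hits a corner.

1. t=4/3 → T at (10/3,6); v=(-2,-3)
2. t=5/3 → L at (0,1); v=(2,-3)
3. t=1/3 → B at (2/3,0); v=(2,3)
4. t=2 → T at (14/3,6); v=(2,-3)
5. t=2 → B at (26/3,0); v=(2,3)
6. t=7/6 → R at (11,7/2); v=(-2,3)
7. t=5/6 → T at (28/3,6); v=(-2,-3)

Final position: (28/3,6)
Wall sequence: TLBTBRT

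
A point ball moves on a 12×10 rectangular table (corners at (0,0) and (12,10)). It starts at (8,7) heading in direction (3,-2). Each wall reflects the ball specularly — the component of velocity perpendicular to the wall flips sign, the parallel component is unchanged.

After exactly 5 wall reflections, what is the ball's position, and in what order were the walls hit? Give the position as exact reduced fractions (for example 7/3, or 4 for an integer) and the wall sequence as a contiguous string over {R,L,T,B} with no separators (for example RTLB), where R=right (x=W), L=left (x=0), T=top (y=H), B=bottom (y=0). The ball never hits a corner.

Final position: (12,25/3)
Wall sequence: RBLTR

1. t=4/3 → R at (12,13/3); v=(-3,-2)
2. t=13/6 → B at (11/2,0); v=(-3,2)
3. t=11/6 → L at (0,11/3); v=(3,2)
4. t=19/6 → T at (19/2,10); v=(3,-2)
5. t=5/6 → R at (12,25/3); v=(-3,-2)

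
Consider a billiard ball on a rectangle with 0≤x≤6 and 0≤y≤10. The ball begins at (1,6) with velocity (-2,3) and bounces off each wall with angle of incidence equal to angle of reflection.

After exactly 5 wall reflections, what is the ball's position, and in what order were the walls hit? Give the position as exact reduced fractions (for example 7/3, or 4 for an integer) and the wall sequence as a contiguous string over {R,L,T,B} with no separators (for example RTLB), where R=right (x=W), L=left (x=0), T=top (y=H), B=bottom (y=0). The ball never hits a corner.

1. t=1/2 → L at (0,15/2); v=(2,3)
2. t=5/6 → T at (5/3,10); v=(2,-3)
3. t=13/6 → R at (6,7/2); v=(-2,-3)
4. t=7/6 → B at (11/3,0); v=(-2,3)
5. t=11/6 → L at (0,11/2); v=(2,3)

Final position: (0,11/2)
Wall sequence: LTRBL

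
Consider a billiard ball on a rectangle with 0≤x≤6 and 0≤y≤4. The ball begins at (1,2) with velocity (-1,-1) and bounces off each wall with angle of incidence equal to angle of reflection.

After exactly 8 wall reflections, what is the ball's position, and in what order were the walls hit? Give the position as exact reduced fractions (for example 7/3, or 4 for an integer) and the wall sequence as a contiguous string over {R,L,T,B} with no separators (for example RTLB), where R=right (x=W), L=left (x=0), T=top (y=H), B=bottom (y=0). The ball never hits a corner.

Final position: (5,0)
Wall sequence: LBTRBLTB

1. t=1 → L at (0,1); v=(1,-1)
2. t=1 → B at (1,0); v=(1,1)
3. t=4 → T at (5,4); v=(1,-1)
4. t=1 → R at (6,3); v=(-1,-1)
5. t=3 → B at (3,0); v=(-1,1)
6. t=3 → L at (0,3); v=(1,1)
7. t=1 → T at (1,4); v=(1,-1)
8. t=4 → B at (5,0); v=(1,1)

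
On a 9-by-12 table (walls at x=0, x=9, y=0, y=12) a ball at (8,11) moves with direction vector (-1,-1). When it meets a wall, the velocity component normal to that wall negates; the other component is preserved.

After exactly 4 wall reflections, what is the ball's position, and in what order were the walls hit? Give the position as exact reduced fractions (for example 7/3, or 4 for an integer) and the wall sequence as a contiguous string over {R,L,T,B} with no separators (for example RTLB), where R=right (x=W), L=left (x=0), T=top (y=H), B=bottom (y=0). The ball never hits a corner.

Final position: (3,12)
Wall sequence: LBRT

1. t=8 → L at (0,3); v=(1,-1)
2. t=3 → B at (3,0); v=(1,1)
3. t=6 → R at (9,6); v=(-1,1)
4. t=6 → T at (3,12); v=(-1,-1)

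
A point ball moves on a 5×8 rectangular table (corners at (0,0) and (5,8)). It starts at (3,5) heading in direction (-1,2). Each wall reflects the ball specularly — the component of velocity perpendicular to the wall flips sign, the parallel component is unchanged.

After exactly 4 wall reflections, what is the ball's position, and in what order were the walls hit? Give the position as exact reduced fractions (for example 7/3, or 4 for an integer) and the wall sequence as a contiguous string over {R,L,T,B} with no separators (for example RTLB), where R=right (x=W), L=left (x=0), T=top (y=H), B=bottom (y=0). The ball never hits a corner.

1. t=3/2 → T at (3/2,8); v=(-1,-2)
2. t=3/2 → L at (0,5); v=(1,-2)
3. t=5/2 → B at (5/2,0); v=(1,2)
4. t=5/2 → R at (5,5); v=(-1,2)

Final position: (5,5)
Wall sequence: TLBR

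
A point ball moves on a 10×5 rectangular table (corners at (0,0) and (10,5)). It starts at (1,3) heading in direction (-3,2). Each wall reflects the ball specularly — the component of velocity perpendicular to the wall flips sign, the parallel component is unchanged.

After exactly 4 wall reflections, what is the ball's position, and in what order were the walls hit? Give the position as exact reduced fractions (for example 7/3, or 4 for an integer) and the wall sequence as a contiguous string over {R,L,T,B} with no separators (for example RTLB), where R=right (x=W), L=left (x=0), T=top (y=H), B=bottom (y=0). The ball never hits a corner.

Final position: (10,1/3)
Wall sequence: LTBR

1. t=1/3 → L at (0,11/3); v=(3,2)
2. t=2/3 → T at (2,5); v=(3,-2)
3. t=5/2 → B at (19/2,0); v=(3,2)
4. t=1/6 → R at (10,1/3); v=(-3,2)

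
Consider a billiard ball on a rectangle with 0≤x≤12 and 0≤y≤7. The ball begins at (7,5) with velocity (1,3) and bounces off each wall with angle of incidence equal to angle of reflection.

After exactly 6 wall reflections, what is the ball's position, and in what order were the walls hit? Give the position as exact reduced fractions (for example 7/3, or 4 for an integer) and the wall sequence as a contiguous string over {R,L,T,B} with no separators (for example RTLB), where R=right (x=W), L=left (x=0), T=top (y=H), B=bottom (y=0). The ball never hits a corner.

1. t=2/3 → T at (23/3,7); v=(1,-3)
2. t=7/3 → B at (10,0); v=(1,3)
3. t=2 → R at (12,6); v=(-1,3)
4. t=1/3 → T at (35/3,7); v=(-1,-3)
5. t=7/3 → B at (28/3,0); v=(-1,3)
6. t=7/3 → T at (7,7); v=(-1,-3)

Final position: (7,7)
Wall sequence: TBRTBT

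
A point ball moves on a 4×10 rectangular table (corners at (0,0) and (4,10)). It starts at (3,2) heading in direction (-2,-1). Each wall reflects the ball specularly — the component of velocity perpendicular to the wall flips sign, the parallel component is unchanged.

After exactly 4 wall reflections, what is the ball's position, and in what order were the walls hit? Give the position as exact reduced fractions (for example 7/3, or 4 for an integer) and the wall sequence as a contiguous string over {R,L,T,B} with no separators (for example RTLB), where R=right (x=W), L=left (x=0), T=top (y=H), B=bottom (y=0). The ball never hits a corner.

Final position: (0,7/2)
Wall sequence: LBRL

1. t=3/2 → L at (0,1/2); v=(2,-1)
2. t=1/2 → B at (1,0); v=(2,1)
3. t=3/2 → R at (4,3/2); v=(-2,1)
4. t=2 → L at (0,7/2); v=(2,1)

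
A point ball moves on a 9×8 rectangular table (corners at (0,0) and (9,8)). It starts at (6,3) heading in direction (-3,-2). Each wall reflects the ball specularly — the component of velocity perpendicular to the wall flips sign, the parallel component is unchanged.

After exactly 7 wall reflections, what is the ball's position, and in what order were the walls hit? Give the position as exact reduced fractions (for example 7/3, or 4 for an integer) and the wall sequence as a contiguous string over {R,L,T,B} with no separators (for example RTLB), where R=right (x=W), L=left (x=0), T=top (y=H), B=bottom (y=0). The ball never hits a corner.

Final position: (9,3)
Wall sequence: BLRTLBR

1. t=3/2 → B at (3/2,0); v=(-3,2)
2. t=1/2 → L at (0,1); v=(3,2)
3. t=3 → R at (9,7); v=(-3,2)
4. t=1/2 → T at (15/2,8); v=(-3,-2)
5. t=5/2 → L at (0,3); v=(3,-2)
6. t=3/2 → B at (9/2,0); v=(3,2)
7. t=3/2 → R at (9,3); v=(-3,2)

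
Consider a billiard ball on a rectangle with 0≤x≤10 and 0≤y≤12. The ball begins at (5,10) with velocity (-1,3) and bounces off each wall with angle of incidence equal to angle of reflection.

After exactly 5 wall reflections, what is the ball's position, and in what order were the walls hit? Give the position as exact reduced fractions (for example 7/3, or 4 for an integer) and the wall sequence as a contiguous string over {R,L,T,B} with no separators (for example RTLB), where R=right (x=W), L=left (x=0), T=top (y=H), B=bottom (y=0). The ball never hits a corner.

1. t=2/3 → T at (13/3,12); v=(-1,-3)
2. t=4 → B at (1/3,0); v=(-1,3)
3. t=1/3 → L at (0,1); v=(1,3)
4. t=11/3 → T at (11/3,12); v=(1,-3)
5. t=4 → B at (23/3,0); v=(1,3)

Final position: (23/3,0)
Wall sequence: TBLTB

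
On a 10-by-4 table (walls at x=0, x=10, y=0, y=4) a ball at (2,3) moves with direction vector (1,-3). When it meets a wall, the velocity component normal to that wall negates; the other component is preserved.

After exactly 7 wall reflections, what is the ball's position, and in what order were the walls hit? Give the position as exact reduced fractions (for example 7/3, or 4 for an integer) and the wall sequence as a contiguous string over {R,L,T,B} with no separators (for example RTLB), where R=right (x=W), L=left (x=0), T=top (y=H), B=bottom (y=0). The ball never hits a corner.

Final position: (10,3)
Wall sequence: BTBTBTR

1. t=1 → B at (3,0); v=(1,3)
2. t=4/3 → T at (13/3,4); v=(1,-3)
3. t=4/3 → B at (17/3,0); v=(1,3)
4. t=4/3 → T at (7,4); v=(1,-3)
5. t=4/3 → B at (25/3,0); v=(1,3)
6. t=4/3 → T at (29/3,4); v=(1,-3)
7. t=1/3 → R at (10,3); v=(-1,-3)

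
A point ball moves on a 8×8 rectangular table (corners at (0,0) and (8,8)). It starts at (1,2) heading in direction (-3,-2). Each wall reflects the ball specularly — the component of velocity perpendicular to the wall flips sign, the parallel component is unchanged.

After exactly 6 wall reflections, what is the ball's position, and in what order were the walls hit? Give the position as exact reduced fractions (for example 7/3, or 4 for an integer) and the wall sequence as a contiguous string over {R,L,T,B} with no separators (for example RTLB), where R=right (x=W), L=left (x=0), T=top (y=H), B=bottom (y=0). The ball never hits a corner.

1. t=1/3 → L at (0,4/3); v=(3,-2)
2. t=2/3 → B at (2,0); v=(3,2)
3. t=2 → R at (8,4); v=(-3,2)
4. t=2 → T at (2,8); v=(-3,-2)
5. t=2/3 → L at (0,20/3); v=(3,-2)
6. t=8/3 → R at (8,4/3); v=(-3,-2)

Final position: (8,4/3)
Wall sequence: LBRTLR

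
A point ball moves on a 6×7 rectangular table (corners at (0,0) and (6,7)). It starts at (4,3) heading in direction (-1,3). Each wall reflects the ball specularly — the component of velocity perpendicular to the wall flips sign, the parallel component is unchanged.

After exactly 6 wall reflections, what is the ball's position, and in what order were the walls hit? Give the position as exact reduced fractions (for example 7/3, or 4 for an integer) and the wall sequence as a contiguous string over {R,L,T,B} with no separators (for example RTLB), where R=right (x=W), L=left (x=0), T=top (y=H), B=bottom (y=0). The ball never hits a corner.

Final position: (6,5)
Wall sequence: TBLTBR

1. t=4/3 → T at (8/3,7); v=(-1,-3)
2. t=7/3 → B at (1/3,0); v=(-1,3)
3. t=1/3 → L at (0,1); v=(1,3)
4. t=2 → T at (2,7); v=(1,-3)
5. t=7/3 → B at (13/3,0); v=(1,3)
6. t=5/3 → R at (6,5); v=(-1,3)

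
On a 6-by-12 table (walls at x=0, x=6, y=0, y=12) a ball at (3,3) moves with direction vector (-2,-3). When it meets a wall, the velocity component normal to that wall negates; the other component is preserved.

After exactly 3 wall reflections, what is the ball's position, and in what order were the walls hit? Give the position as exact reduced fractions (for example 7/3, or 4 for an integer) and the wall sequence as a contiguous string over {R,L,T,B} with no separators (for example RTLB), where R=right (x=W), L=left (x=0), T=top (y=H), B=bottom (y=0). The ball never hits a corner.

Final position: (6,21/2)
Wall sequence: BLR

1. t=1 → B at (1,0); v=(-2,3)
2. t=1/2 → L at (0,3/2); v=(2,3)
3. t=3 → R at (6,21/2); v=(-2,3)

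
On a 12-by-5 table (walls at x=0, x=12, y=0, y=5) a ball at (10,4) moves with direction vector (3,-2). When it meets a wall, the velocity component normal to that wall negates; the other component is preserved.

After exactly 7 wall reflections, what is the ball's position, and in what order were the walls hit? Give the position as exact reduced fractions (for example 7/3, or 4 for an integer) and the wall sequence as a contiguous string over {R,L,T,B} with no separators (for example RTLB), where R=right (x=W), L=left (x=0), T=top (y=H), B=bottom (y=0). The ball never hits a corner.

1. t=2/3 → R at (12,8/3); v=(-3,-2)
2. t=4/3 → B at (8,0); v=(-3,2)
3. t=5/2 → T at (1/2,5); v=(-3,-2)
4. t=1/6 → L at (0,14/3); v=(3,-2)
5. t=7/3 → B at (7,0); v=(3,2)
6. t=5/3 → R at (12,10/3); v=(-3,2)
7. t=5/6 → T at (19/2,5); v=(-3,-2)

Final position: (19/2,5)
Wall sequence: RBTLBRT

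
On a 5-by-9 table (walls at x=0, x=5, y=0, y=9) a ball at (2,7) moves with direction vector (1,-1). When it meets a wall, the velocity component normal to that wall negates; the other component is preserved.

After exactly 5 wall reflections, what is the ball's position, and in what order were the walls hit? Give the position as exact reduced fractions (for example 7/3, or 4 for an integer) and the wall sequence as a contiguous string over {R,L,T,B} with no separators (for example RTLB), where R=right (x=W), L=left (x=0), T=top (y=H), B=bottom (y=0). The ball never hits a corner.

Final position: (2,9)
Wall sequence: RBLRT

1. t=3 → R at (5,4); v=(-1,-1)
2. t=4 → B at (1,0); v=(-1,1)
3. t=1 → L at (0,1); v=(1,1)
4. t=5 → R at (5,6); v=(-1,1)
5. t=3 → T at (2,9); v=(-1,-1)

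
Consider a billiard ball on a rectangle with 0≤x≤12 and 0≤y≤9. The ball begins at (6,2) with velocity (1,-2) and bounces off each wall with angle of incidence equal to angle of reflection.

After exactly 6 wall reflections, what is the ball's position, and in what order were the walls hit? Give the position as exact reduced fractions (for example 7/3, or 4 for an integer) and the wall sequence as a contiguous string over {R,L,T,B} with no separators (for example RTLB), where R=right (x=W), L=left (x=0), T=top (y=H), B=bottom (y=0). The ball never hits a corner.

1. t=1 → B at (7,0); v=(1,2)
2. t=9/2 → T at (23/2,9); v=(1,-2)
3. t=1/2 → R at (12,8); v=(-1,-2)
4. t=4 → B at (8,0); v=(-1,2)
5. t=9/2 → T at (7/2,9); v=(-1,-2)
6. t=7/2 → L at (0,2); v=(1,-2)

Final position: (0,2)
Wall sequence: BTRBTL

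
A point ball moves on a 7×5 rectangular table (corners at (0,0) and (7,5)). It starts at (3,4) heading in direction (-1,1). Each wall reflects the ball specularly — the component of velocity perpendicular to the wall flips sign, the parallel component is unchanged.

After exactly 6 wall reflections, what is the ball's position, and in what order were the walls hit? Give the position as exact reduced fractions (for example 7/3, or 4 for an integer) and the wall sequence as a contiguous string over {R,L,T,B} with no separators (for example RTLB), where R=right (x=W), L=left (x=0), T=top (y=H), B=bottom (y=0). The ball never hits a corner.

1. t=1 → T at (2,5); v=(-1,-1)
2. t=2 → L at (0,3); v=(1,-1)
3. t=3 → B at (3,0); v=(1,1)
4. t=4 → R at (7,4); v=(-1,1)
5. t=1 → T at (6,5); v=(-1,-1)
6. t=5 → B at (1,0); v=(-1,1)

Final position: (1,0)
Wall sequence: TLBRTB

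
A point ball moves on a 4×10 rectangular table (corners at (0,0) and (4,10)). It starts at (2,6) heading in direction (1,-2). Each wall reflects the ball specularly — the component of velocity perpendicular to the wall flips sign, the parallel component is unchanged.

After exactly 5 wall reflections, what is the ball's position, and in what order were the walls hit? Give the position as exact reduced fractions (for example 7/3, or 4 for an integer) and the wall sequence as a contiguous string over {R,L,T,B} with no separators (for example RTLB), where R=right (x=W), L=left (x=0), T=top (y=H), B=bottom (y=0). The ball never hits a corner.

Final position: (4,6)
Wall sequence: RBLTR

1. t=2 → R at (4,2); v=(-1,-2)
2. t=1 → B at (3,0); v=(-1,2)
3. t=3 → L at (0,6); v=(1,2)
4. t=2 → T at (2,10); v=(1,-2)
5. t=2 → R at (4,6); v=(-1,-2)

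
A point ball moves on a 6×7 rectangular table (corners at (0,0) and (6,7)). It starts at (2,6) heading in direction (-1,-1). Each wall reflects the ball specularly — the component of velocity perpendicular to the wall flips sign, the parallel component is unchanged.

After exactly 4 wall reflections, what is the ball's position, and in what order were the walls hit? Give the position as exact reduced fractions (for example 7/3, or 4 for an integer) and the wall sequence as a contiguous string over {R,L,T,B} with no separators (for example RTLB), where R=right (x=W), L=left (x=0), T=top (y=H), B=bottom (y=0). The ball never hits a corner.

Final position: (1,7)
Wall sequence: LBRT

1. t=2 → L at (0,4); v=(1,-1)
2. t=4 → B at (4,0); v=(1,1)
3. t=2 → R at (6,2); v=(-1,1)
4. t=5 → T at (1,7); v=(-1,-1)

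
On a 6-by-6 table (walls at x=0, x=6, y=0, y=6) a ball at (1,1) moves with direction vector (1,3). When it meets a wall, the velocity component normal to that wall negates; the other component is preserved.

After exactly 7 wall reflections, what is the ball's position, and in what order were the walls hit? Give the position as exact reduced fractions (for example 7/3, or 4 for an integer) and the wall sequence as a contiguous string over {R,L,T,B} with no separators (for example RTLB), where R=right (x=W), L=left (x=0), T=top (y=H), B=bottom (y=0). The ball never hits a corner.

1. t=5/3 → T at (8/3,6); v=(1,-3)
2. t=2 → B at (14/3,0); v=(1,3)
3. t=4/3 → R at (6,4); v=(-1,3)
4. t=2/3 → T at (16/3,6); v=(-1,-3)
5. t=2 → B at (10/3,0); v=(-1,3)
6. t=2 → T at (4/3,6); v=(-1,-3)
7. t=4/3 → L at (0,2); v=(1,-3)

Final position: (0,2)
Wall sequence: TBRTBTL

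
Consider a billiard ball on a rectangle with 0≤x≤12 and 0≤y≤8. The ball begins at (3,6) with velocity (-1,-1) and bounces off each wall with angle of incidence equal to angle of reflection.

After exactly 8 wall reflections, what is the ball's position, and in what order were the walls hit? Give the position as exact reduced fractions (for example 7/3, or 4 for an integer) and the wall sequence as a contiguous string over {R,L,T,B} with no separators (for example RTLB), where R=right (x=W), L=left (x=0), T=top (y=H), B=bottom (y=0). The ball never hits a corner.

1. t=3 → L at (0,3); v=(1,-1)
2. t=3 → B at (3,0); v=(1,1)
3. t=8 → T at (11,8); v=(1,-1)
4. t=1 → R at (12,7); v=(-1,-1)
5. t=7 → B at (5,0); v=(-1,1)
6. t=5 → L at (0,5); v=(1,1)
7. t=3 → T at (3,8); v=(1,-1)
8. t=8 → B at (11,0); v=(1,1)

Final position: (11,0)
Wall sequence: LBTRBLTB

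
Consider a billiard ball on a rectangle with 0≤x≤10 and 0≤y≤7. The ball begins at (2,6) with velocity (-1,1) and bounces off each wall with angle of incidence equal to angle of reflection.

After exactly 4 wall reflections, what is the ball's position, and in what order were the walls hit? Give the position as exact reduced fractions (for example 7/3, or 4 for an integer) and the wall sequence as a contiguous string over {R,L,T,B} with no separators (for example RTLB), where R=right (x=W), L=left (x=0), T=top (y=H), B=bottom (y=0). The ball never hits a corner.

1. t=1 → T at (1,7); v=(-1,-1)
2. t=1 → L at (0,6); v=(1,-1)
3. t=6 → B at (6,0); v=(1,1)
4. t=4 → R at (10,4); v=(-1,1)

Final position: (10,4)
Wall sequence: TLBR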